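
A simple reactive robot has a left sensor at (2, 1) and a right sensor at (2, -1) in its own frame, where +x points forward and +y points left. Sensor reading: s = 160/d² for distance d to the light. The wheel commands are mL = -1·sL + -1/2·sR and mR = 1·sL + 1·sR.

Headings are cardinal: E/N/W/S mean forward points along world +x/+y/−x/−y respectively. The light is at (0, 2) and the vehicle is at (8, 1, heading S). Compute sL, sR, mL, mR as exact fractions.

16/9 80/29 -824/261 1184/261

left sensor world pos  = (9, -1); dL² = 90
right sensor world pos = (7, -1); dR² = 58
sL = 160/90 = 16/9
sR = 160/58 = 80/29
mL = -1·sL + -1/2·sR = -824/261
mR = 1·sL + 1·sR = 1184/261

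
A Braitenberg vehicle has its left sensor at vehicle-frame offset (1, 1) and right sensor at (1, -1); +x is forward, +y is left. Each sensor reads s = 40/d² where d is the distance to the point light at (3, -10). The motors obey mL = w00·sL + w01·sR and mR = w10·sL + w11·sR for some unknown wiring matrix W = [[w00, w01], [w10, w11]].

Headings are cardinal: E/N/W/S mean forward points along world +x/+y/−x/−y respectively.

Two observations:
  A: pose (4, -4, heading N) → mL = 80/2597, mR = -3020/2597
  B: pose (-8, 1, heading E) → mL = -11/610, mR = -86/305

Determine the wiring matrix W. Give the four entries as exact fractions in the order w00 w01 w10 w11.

1/2 -1/2 -1/2 -1

obs A: pose=(4,-4,N) → sL=40/49, sR=40/53, mL=80/2597, mR=-3020/2597
obs B: pose=(-8,1,E) → sL=10/61, sR=1/5, mL=-11/610, mR=-86/305
sensor matrix S = [[40/49, 40/53], [10/61, 1/5]]; det S = 6264/158417
solve [mL_A; mL_B] = S·[w00; w01] and [mR_A; mR_B] = S·[w10; w11]:
  w00 = 1/2, w01 = -1/2, w10 = -1/2, w11 = -1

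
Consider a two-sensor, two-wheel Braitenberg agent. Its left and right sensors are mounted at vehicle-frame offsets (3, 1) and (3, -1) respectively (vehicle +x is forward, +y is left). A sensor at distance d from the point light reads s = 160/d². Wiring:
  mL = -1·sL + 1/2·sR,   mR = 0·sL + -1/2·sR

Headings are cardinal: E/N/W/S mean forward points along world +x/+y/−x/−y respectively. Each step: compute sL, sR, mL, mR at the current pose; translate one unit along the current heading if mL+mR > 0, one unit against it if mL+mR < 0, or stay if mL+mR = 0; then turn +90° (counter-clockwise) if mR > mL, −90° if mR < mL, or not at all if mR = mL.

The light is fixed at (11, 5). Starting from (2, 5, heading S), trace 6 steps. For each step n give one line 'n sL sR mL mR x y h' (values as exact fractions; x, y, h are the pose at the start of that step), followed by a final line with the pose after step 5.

0 160/73 160/109 -11600/7957 -80/109 2 5 S
1 4 40/9 -16/9 -20/9 2 6 E
2 32/17 32/25 -528/425 -16/25 1 6 S
3 80/29 16/5 -168/145 -8/5 1 7 E
4 160/101 32/29 -3024/2929 -16/29 0 7 S
5 2 40/17 -14/17 -20/17 0 8 E
final -1 8 S

n=0: pose=(2,5,S); sL=160/73, sR=160/109; mL=-11600/7957, mR=-80/109; mL+mR=-160/73 → advance -1; mR−mL=5760/7957 → turn +1·90°
n=1: pose=(2,6,E); sL=4, sR=40/9; mL=-16/9, mR=-20/9; mL+mR=-4 → advance -1; mR−mL=-4/9 → turn -1·90°
n=2: pose=(1,6,S); sL=32/17, sR=32/25; mL=-528/425, mR=-16/25; mL+mR=-32/17 → advance -1; mR−mL=256/425 → turn +1·90°
n=3: pose=(1,7,E); sL=80/29, sR=16/5; mL=-168/145, mR=-8/5; mL+mR=-80/29 → advance -1; mR−mL=-64/145 → turn -1·90°
n=4: pose=(0,7,S); sL=160/101, sR=32/29; mL=-3024/2929, mR=-16/29; mL+mR=-160/101 → advance -1; mR−mL=1408/2929 → turn +1·90°
n=5: pose=(0,8,E); sL=2, sR=40/17; mL=-14/17, mR=-20/17; mL+mR=-2 → advance -1; mR−mL=-6/17 → turn -1·90°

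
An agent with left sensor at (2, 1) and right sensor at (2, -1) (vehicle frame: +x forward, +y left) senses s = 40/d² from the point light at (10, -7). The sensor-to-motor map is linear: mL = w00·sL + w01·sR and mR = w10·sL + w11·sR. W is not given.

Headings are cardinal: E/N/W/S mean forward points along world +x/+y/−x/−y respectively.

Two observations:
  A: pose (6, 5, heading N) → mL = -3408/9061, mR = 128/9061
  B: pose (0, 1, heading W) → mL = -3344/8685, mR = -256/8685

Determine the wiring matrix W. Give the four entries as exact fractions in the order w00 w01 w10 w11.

-1 -1 -1 1

obs A: pose=(6,5,N) → sL=40/221, sR=8/41, mL=-3408/9061, mR=128/9061
obs B: pose=(0,1,W) → sL=40/193, sR=8/45, mL=-3344/8685, mR=-256/8685
sensor matrix S = [[40/221, 8/41], [40/193, 8/45]]; det S = -130048/15738957
solve [mL_A; mL_B] = S·[w00; w01] and [mR_A; mR_B] = S·[w10; w11]:
  w00 = -1, w01 = -1, w10 = -1, w11 = 1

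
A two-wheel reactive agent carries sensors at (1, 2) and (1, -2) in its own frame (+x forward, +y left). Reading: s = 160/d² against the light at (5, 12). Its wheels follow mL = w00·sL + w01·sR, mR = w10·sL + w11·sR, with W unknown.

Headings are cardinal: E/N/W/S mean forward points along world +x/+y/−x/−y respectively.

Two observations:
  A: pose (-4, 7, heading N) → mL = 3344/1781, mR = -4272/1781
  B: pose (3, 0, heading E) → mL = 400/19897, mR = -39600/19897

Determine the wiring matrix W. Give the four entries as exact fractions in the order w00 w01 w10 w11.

obs A: pose=(-4,7,N) → sL=160/137, sR=32/13, mL=3344/1781, mR=-4272/1781
obs B: pose=(3,0,E) → sL=160/101, sR=160/197, mL=400/19897, mR=-39600/19897
sensor matrix S = [[160/137, 32/13], [160/101, 160/197]]; det S = -104570880/35436557
solve [mL_A; mL_B] = S·[w00; w01] and [mR_A; mR_B] = S·[w10; w11]:
  w00 = -1/2, w01 = 1, w10 = -1, w11 = -1/2

-1/2 1 -1 -1/2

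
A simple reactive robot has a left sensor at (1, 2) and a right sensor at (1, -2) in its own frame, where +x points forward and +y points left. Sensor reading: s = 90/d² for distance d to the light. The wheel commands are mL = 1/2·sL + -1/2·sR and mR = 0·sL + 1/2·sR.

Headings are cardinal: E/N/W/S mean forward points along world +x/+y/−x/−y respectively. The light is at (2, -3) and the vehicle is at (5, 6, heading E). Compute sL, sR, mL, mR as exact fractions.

left sensor world pos  = (6, 8); dL² = 137
right sensor world pos = (6, 4); dR² = 65
sL = 90/137 = 90/137
sR = 90/65 = 18/13
mL = 1/2·sL + -1/2·sR = -648/1781
mR = 0·sL + 1/2·sR = 9/13

90/137 18/13 -648/1781 9/13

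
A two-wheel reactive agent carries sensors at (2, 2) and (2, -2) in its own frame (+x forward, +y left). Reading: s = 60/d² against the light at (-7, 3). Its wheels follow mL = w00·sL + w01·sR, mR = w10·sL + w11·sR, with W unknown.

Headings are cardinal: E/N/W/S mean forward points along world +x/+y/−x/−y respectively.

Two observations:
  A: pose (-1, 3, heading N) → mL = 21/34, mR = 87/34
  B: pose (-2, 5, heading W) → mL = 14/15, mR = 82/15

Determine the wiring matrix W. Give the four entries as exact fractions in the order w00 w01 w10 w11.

1/2 -1 1 -1/2

obs A: pose=(-1,3,N) → sL=3, sR=15/17, mL=21/34, mR=87/34
obs B: pose=(-2,5,W) → sL=20/3, sR=12/5, mL=14/15, mR=82/15
sensor matrix S = [[3, 15/17], [20/3, 12/5]]; det S = 112/85
solve [mL_A; mL_B] = S·[w00; w01] and [mR_A; mR_B] = S·[w10; w11]:
  w00 = 1/2, w01 = -1, w10 = 1, w11 = -1/2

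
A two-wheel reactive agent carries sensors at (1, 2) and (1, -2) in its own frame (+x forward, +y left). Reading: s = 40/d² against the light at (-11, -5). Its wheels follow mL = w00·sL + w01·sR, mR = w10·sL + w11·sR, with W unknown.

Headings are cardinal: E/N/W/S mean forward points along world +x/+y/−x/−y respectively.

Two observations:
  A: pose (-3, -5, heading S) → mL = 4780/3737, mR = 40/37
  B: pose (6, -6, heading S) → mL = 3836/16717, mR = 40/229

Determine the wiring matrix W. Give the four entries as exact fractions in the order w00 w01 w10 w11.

obs A: pose=(-3,-5,S) → sL=40/101, sR=40/37, mL=4780/3737, mR=40/37
obs B: pose=(6,-6,S) → sL=8/73, sR=40/229, mL=3836/16717, mR=40/229
sensor matrix S = [[40/101, 40/37], [8/73, 40/229]]; det S = -3079680/62471429
solve [mL_A; mL_B] = S·[w00; w01] and [mR_A; mR_B] = S·[w10; w11]:
  w00 = 1/2, w01 = 1, w10 = 0, w11 = 1

1/2 1 0 1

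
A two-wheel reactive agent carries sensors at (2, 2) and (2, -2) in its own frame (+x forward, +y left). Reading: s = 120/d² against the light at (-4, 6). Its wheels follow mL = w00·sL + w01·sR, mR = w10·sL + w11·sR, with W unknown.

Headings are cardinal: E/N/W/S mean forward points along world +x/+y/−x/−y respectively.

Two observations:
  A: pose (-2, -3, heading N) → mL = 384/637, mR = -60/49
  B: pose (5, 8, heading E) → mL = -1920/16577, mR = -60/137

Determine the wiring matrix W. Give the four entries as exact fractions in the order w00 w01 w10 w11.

obs A: pose=(-2,-3,N) → sL=120/49, sR=24/13, mL=384/637, mR=-60/49
obs B: pose=(5,8,E) → sL=120/137, sR=120/121, mL=-1920/16577, mR=-60/137
sensor matrix S = [[120/49, 24/13], [120/137, 120/121]]; det S = 8570880/10559549
solve [mL_A; mL_B] = S·[w00; w01] and [mR_A; mR_B] = S·[w10; w11]:
  w00 = 1, w01 = -1, w10 = -1/2, w11 = 0

1 -1 -1/2 0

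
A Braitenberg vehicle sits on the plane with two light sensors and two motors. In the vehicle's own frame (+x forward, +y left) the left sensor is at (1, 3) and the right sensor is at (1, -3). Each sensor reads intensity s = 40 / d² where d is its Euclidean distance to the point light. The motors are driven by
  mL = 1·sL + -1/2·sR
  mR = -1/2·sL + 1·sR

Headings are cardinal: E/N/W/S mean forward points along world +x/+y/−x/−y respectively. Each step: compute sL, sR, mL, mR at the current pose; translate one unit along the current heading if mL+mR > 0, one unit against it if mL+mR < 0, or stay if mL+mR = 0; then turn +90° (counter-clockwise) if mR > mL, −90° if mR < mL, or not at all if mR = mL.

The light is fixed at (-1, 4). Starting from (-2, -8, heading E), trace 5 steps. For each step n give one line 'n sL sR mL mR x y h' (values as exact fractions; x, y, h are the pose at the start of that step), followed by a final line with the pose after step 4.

0 40/81 8/45 164/405 -28/405 -2 -8 E
1 20/89 20/89 10/89 10/89 -1 -8 S
2 8/41 8/41 4/41 4/41 -1 -9 S
3 20/117 20/117 10/117 10/117 -1 -10 S
4 8/53 8/53 4/53 4/53 -1 -11 S
final -1 -12 S

n=0: pose=(-2,-8,E); sL=40/81, sR=8/45; mL=164/405, mR=-28/405; mL+mR=136/405 → advance +1; mR−mL=-64/135 → turn -1·90°
n=1: pose=(-1,-8,S); sL=20/89, sR=20/89; mL=10/89, mR=10/89; mL+mR=20/89 → advance +1; mR−mL=0 → turn +0·90°
n=2: pose=(-1,-9,S); sL=8/41, sR=8/41; mL=4/41, mR=4/41; mL+mR=8/41 → advance +1; mR−mL=0 → turn +0·90°
n=3: pose=(-1,-10,S); sL=20/117, sR=20/117; mL=10/117, mR=10/117; mL+mR=20/117 → advance +1; mR−mL=0 → turn +0·90°
n=4: pose=(-1,-11,S); sL=8/53, sR=8/53; mL=4/53, mR=4/53; mL+mR=8/53 → advance +1; mR−mL=0 → turn +0·90°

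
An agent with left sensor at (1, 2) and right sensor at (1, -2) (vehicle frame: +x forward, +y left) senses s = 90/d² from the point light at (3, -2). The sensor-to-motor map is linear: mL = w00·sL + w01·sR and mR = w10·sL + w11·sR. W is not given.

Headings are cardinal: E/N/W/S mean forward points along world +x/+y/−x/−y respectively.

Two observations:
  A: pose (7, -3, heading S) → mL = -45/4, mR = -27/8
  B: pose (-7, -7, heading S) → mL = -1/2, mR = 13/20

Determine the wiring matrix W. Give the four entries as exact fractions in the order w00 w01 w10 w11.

obs A: pose=(7,-3,S) → sL=9/4, sR=45/4, mL=-45/4, mR=-27/8
obs B: pose=(-7,-7,S) → sL=9/10, sR=1/2, mL=-1/2, mR=13/20
sensor matrix S = [[9/4, 45/4], [9/10, 1/2]]; det S = -9
solve [mL_A; mL_B] = S·[w00; w01] and [mR_A; mR_B] = S·[w10; w11]:
  w00 = 0, w01 = -1, w10 = 1, w11 = -1/2

0 -1 1 -1/2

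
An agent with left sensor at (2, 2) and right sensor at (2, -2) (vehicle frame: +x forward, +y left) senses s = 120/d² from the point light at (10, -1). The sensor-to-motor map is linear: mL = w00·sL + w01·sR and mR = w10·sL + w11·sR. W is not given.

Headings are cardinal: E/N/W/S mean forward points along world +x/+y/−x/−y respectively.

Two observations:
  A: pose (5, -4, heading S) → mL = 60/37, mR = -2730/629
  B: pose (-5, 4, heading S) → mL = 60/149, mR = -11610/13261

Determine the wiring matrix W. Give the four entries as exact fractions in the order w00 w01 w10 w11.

0 1 -1 -1/2

obs A: pose=(5,-4,S) → sL=60/17, sR=60/37, mL=60/37, mR=-2730/629
obs B: pose=(-5,4,S) → sL=60/89, sR=60/149, mL=60/149, mR=-11610/13261
sensor matrix S = [[60/17, 60/37], [60/89, 60/149]]; det S = 2736000/8341169
solve [mL_A; mL_B] = S·[w00; w01] and [mR_A; mR_B] = S·[w10; w11]:
  w00 = 0, w01 = 1, w10 = -1, w11 = -1/2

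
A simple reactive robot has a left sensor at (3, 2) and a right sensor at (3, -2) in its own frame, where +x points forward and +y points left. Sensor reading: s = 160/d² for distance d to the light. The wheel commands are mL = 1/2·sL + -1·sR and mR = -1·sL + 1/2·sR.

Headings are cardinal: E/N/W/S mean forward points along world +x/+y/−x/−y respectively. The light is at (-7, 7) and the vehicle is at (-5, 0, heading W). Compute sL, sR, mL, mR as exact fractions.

80/41 80/13 -2760/533 600/533

left sensor world pos  = (-8, -2); dL² = 82
right sensor world pos = (-8, 2); dR² = 26
sL = 160/82 = 80/41
sR = 160/26 = 80/13
mL = 1/2·sL + -1·sR = -2760/533
mR = -1·sL + 1/2·sR = 600/533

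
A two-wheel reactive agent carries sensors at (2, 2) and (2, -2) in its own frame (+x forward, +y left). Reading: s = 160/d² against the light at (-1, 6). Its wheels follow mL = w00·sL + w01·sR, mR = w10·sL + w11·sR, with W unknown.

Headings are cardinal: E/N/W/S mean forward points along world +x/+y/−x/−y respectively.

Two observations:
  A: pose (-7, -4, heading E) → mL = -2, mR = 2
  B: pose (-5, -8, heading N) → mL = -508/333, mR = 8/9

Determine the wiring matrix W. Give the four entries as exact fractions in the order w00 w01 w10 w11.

-1/2 -1 1 0

obs A: pose=(-7,-4,E) → sL=2, sR=1, mL=-2, mR=2
obs B: pose=(-5,-8,N) → sL=8/9, sR=40/37, mL=-508/333, mR=8/9
sensor matrix S = [[2, 1], [8/9, 40/37]]; det S = 424/333
solve [mL_A; mL_B] = S·[w00; w01] and [mR_A; mR_B] = S·[w10; w11]:
  w00 = -1/2, w01 = -1, w10 = 1, w11 = 0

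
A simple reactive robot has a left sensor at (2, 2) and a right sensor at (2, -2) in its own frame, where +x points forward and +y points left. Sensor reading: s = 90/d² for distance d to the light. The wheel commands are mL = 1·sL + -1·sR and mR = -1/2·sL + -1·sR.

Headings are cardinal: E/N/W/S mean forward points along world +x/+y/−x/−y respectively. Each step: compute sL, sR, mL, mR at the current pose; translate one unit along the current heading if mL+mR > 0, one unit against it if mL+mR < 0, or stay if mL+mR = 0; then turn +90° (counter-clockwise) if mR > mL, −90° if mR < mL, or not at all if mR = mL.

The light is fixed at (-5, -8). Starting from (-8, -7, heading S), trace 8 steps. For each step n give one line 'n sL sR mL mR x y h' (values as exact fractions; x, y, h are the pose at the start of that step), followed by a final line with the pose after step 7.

0 45 45/13 540/13 -675/26 -8 -7 S
1 90/29 90/29 0 -135/29 -8 -8 W
2 9/2 45/2 -18 -99/4 -7 -8 N
3 90 10 80 -55 -7 -9 E
4 9 5 4 -19/2 -6 -9 S
5 90/13 90/13 0 -135/13 -6 -8 W
6 45/4 45/4 0 -135/8 -5 -8 N
7 18 90/13 144/13 -207/13 -5 -9 E
final -6 -9 S

n=0: pose=(-8,-7,S); sL=45, sR=45/13; mL=540/13, mR=-675/26; mL+mR=405/26 → advance +1; mR−mL=-135/2 → turn -1·90°
n=1: pose=(-8,-8,W); sL=90/29, sR=90/29; mL=0, mR=-135/29; mL+mR=-135/29 → advance -1; mR−mL=-135/29 → turn -1·90°
n=2: pose=(-7,-8,N); sL=9/2, sR=45/2; mL=-18, mR=-99/4; mL+mR=-171/4 → advance -1; mR−mL=-27/4 → turn -1·90°
n=3: pose=(-7,-9,E); sL=90, sR=10; mL=80, mR=-55; mL+mR=25 → advance +1; mR−mL=-135 → turn -1·90°
n=4: pose=(-6,-9,S); sL=9, sR=5; mL=4, mR=-19/2; mL+mR=-11/2 → advance -1; mR−mL=-27/2 → turn -1·90°
n=5: pose=(-6,-8,W); sL=90/13, sR=90/13; mL=0, mR=-135/13; mL+mR=-135/13 → advance -1; mR−mL=-135/13 → turn -1·90°
n=6: pose=(-5,-8,N); sL=45/4, sR=45/4; mL=0, mR=-135/8; mL+mR=-135/8 → advance -1; mR−mL=-135/8 → turn -1·90°
n=7: pose=(-5,-9,E); sL=18, sR=90/13; mL=144/13, mR=-207/13; mL+mR=-63/13 → advance -1; mR−mL=-27 → turn -1·90°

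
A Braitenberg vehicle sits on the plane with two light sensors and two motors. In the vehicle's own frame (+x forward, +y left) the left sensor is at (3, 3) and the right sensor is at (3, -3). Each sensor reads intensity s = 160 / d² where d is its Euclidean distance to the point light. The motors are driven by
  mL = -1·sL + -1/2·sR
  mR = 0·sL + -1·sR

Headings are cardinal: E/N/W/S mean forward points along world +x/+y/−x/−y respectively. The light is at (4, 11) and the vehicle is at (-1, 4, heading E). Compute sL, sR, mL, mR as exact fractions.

left sensor world pos  = (2, 7); dL² = 20
right sensor world pos = (2, 1); dR² = 104
sL = 160/20 = 8
sR = 160/104 = 20/13
mL = -1·sL + -1/2·sR = -114/13
mR = 0·sL + -1·sR = -20/13

8 20/13 -114/13 -20/13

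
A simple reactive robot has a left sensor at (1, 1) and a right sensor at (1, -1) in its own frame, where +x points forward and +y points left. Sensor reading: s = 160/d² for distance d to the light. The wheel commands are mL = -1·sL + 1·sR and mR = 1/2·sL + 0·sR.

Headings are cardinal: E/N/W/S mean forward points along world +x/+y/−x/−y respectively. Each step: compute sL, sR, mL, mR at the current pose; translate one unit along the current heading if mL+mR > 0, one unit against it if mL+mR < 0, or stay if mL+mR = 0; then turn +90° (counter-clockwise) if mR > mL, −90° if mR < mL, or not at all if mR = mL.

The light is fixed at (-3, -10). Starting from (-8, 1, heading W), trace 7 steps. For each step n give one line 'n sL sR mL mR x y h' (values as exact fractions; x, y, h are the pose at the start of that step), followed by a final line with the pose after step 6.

0 20/17 8/9 -44/153 10/17 -8 1 W
1 32/25 160/149 -768/3725 16/25 -9 1 S
2 80/73 80/53 1600/3869 40/73 -9 0 E
3 160/157 160/137 3200/21509 80/157 -8 0 N
4 20/17 8/9 -44/153 10/17 -8 1 W
5 32/25 160/149 -768/3725 16/25 -9 1 S
6 80/73 80/53 1600/3869 40/73 -9 0 E
final -8 0 N

n=0: pose=(-8,1,W); sL=20/17, sR=8/9; mL=-44/153, mR=10/17; mL+mR=46/153 → advance +1; mR−mL=134/153 → turn +1·90°
n=1: pose=(-9,1,S); sL=32/25, sR=160/149; mL=-768/3725, mR=16/25; mL+mR=1616/3725 → advance +1; mR−mL=3152/3725 → turn +1·90°
n=2: pose=(-9,0,E); sL=80/73, sR=80/53; mL=1600/3869, mR=40/73; mL+mR=3720/3869 → advance +1; mR−mL=520/3869 → turn +1·90°
n=3: pose=(-8,0,N); sL=160/157, sR=160/137; mL=3200/21509, mR=80/157; mL+mR=14160/21509 → advance +1; mR−mL=7760/21509 → turn +1·90°
n=4: pose=(-8,1,W); sL=20/17, sR=8/9; mL=-44/153, mR=10/17; mL+mR=46/153 → advance +1; mR−mL=134/153 → turn +1·90°
n=5: pose=(-9,1,S); sL=32/25, sR=160/149; mL=-768/3725, mR=16/25; mL+mR=1616/3725 → advance +1; mR−mL=3152/3725 → turn +1·90°
n=6: pose=(-9,0,E); sL=80/73, sR=80/53; mL=1600/3869, mR=40/73; mL+mR=3720/3869 → advance +1; mR−mL=520/3869 → turn +1·90°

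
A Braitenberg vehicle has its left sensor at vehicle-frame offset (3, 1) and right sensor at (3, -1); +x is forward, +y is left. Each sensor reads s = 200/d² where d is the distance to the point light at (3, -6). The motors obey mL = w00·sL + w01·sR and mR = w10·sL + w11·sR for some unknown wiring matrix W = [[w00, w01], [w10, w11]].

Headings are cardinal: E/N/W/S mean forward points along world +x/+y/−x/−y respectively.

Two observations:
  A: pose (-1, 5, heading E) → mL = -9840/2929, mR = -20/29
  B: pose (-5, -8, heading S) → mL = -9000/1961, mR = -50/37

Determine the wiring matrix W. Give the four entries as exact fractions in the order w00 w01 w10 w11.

-1 -1 -1/2 0

obs A: pose=(-1,5,E) → sL=40/29, sR=200/101, mL=-9840/2929, mR=-20/29
obs B: pose=(-5,-8,S) → sL=100/37, sR=100/53, mL=-9000/1961, mR=-50/37
sensor matrix S = [[40/29, 200/101], [100/37, 100/53]]; det S = -15792000/5743769
solve [mL_A; mL_B] = S·[w00; w01] and [mR_A; mR_B] = S·[w10; w11]:
  w00 = -1, w01 = -1, w10 = -1/2, w11 = 0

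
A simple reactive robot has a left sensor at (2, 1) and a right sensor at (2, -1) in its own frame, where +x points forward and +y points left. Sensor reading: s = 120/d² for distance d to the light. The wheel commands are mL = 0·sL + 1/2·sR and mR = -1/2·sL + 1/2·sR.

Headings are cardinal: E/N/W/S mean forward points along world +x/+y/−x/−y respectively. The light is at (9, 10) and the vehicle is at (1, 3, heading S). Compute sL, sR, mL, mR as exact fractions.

left sensor world pos  = (2, 1); dL² = 130
right sensor world pos = (0, 1); dR² = 162
sL = 120/130 = 12/13
sR = 120/162 = 20/27
mL = 0·sL + 1/2·sR = 10/27
mR = -1/2·sL + 1/2·sR = -32/351

12/13 20/27 10/27 -32/351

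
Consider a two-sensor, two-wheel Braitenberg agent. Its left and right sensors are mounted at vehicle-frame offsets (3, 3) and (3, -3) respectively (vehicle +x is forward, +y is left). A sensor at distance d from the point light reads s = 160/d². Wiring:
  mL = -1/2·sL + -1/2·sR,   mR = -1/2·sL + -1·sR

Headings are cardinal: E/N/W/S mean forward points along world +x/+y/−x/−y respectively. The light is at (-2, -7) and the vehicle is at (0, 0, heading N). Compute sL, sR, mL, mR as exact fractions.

left sensor world pos  = (-3, 3); dL² = 101
right sensor world pos = (3, 3); dR² = 125
sL = 160/101 = 160/101
sR = 160/125 = 32/25
mL = -1/2·sL + -1/2·sR = -3616/2525
mR = -1/2·sL + -1·sR = -5232/2525

160/101 32/25 -3616/2525 -5232/2525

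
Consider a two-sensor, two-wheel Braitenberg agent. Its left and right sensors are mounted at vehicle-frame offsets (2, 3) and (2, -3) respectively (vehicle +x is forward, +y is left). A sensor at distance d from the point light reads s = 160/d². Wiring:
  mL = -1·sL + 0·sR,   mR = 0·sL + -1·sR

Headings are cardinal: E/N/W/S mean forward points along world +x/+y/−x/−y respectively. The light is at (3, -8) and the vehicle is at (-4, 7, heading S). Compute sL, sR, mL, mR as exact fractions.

left sensor world pos  = (-1, 5); dL² = 185
right sensor world pos = (-7, 5); dR² = 269
sL = 160/185 = 32/37
sR = 160/269 = 160/269
mL = -1·sL + 0·sR = -32/37
mR = 0·sL + -1·sR = -160/269

32/37 160/269 -32/37 -160/269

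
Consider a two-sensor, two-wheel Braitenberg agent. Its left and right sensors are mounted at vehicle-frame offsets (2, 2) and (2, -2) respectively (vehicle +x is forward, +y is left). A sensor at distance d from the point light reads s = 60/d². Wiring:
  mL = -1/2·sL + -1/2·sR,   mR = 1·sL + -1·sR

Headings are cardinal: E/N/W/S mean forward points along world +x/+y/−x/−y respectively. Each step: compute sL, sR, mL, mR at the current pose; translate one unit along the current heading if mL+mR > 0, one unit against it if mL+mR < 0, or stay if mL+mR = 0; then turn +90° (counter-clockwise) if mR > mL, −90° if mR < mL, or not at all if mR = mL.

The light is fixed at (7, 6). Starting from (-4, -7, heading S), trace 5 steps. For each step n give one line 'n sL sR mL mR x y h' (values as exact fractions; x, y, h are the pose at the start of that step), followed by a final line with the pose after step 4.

0 10/51 30/197 -1750/10047 440/10047 -4 -7 S
1 60/181 60/277 -13740/50137 5760/50137 -4 -6 E
2 15/74 3/10 -93/370 -18/185 -5 -6 N
3 60/421 60/317 -22140/133457 -6240/133457 -5 -7 W
4 10/51 30/197 -1750/10047 440/10047 -4 -7 S
final -4 -6 E

n=0: pose=(-4,-7,S); sL=10/51, sR=30/197; mL=-1750/10047, mR=440/10047; mL+mR=-1310/10047 → advance -1; mR−mL=730/3349 → turn +1·90°
n=1: pose=(-4,-6,E); sL=60/181, sR=60/277; mL=-13740/50137, mR=5760/50137; mL+mR=-7980/50137 → advance -1; mR−mL=19500/50137 → turn +1·90°
n=2: pose=(-5,-6,N); sL=15/74, sR=3/10; mL=-93/370, mR=-18/185; mL+mR=-129/370 → advance -1; mR−mL=57/370 → turn +1·90°
n=3: pose=(-5,-7,W); sL=60/421, sR=60/317; mL=-22140/133457, mR=-6240/133457; mL+mR=-28380/133457 → advance -1; mR−mL=15900/133457 → turn +1·90°
n=4: pose=(-4,-7,S); sL=10/51, sR=30/197; mL=-1750/10047, mR=440/10047; mL+mR=-1310/10047 → advance -1; mR−mL=730/3349 → turn +1·90°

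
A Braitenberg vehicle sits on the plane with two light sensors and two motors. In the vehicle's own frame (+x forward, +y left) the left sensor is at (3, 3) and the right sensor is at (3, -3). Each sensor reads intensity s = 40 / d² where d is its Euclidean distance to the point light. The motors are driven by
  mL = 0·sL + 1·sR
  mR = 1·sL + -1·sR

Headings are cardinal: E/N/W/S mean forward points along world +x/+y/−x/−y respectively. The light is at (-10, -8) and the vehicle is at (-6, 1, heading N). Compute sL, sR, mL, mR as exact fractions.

8/29 40/193 40/193 384/5597

left sensor world pos  = (-9, 4); dL² = 145
right sensor world pos = (-3, 4); dR² = 193
sL = 40/145 = 8/29
sR = 40/193 = 40/193
mL = 0·sL + 1·sR = 40/193
mR = 1·sL + -1·sR = 384/5597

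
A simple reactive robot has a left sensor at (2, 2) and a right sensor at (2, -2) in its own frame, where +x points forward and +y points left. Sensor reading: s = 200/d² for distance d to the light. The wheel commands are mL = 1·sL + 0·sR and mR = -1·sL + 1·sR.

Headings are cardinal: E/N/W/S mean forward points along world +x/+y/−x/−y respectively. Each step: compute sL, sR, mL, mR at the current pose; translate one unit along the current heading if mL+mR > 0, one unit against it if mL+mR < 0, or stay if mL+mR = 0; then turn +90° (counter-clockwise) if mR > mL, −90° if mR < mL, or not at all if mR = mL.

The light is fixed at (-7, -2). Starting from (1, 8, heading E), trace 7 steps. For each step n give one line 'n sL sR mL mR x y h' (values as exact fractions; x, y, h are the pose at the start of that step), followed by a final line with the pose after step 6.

n=0: pose=(1,8,E); sL=50/61, sR=50/41; mL=50/61, mR=1000/2501; mL+mR=50/41 → advance +1; mR−mL=-1050/2501 → turn -1·90°
n=1: pose=(2,8,S); sL=40/37, sR=200/113; mL=40/37, mR=2880/4181; mL+mR=200/113 → advance +1; mR−mL=-1640/4181 → turn -1·90°
n=2: pose=(2,7,W); sL=100/49, sR=20/17; mL=100/49, mR=-720/833; mL+mR=20/17 → advance +1; mR−mL=-2420/833 → turn -1·90°
n=3: pose=(1,7,N); sL=200/157, sR=200/221; mL=200/157, mR=-12800/34697; mL+mR=200/221 → advance +1; mR−mL=-57000/34697 → turn -1·90°
n=4: pose=(1,8,E); sL=50/61, sR=50/41; mL=50/61, mR=1000/2501; mL+mR=50/41 → advance +1; mR−mL=-1050/2501 → turn -1·90°
n=5: pose=(2,8,S); sL=40/37, sR=200/113; mL=40/37, mR=2880/4181; mL+mR=200/113 → advance +1; mR−mL=-1640/4181 → turn -1·90°
n=6: pose=(2,7,W); sL=100/49, sR=20/17; mL=100/49, mR=-720/833; mL+mR=20/17 → advance +1; mR−mL=-2420/833 → turn -1·90°

0 50/61 50/41 50/61 1000/2501 1 8 E
1 40/37 200/113 40/37 2880/4181 2 8 S
2 100/49 20/17 100/49 -720/833 2 7 W
3 200/157 200/221 200/157 -12800/34697 1 7 N
4 50/61 50/41 50/61 1000/2501 1 8 E
5 40/37 200/113 40/37 2880/4181 2 8 S
6 100/49 20/17 100/49 -720/833 2 7 W
final 1 7 N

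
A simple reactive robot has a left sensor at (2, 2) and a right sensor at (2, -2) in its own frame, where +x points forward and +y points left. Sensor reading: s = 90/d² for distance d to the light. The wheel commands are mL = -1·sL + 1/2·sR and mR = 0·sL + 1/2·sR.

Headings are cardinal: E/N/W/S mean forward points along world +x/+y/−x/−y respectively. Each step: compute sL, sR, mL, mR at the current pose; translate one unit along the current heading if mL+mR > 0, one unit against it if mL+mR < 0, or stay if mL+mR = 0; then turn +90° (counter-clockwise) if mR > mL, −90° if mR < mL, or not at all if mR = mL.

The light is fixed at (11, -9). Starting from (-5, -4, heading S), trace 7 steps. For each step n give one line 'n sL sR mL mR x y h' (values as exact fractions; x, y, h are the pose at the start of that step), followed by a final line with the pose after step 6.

0 18/41 10/37 -461/1517 5/37 -5 -4 S
1 9/26 45/106 -369/2756 45/212 -5 -3 E
2 90/353 90/233 -5085/82249 45/233 -4 -3 N
3 45/157 9/37 -1917/11618 9/74 -4 -2 W
4 90/169 90/281 -17685/47489 45/281 -3 -2 S
5 45/122 1/2 -29/244 1/4 -3 -1 E
6 18/65 90/221 -81/1105 45/221 -2 -1 N
final -2 0 W

n=0: pose=(-5,-4,S); sL=18/41, sR=10/37; mL=-461/1517, mR=5/37; mL+mR=-256/1517 → advance -1; mR−mL=18/41 → turn +1·90°
n=1: pose=(-5,-3,E); sL=9/26, sR=45/106; mL=-369/2756, mR=45/212; mL+mR=54/689 → advance +1; mR−mL=9/26 → turn +1·90°
n=2: pose=(-4,-3,N); sL=90/353, sR=90/233; mL=-5085/82249, mR=45/233; mL+mR=10800/82249 → advance +1; mR−mL=90/353 → turn +1·90°
n=3: pose=(-4,-2,W); sL=45/157, sR=9/37; mL=-1917/11618, mR=9/74; mL+mR=-252/5809 → advance -1; mR−mL=45/157 → turn +1·90°
n=4: pose=(-3,-2,S); sL=90/169, sR=90/281; mL=-17685/47489, mR=45/281; mL+mR=-10080/47489 → advance -1; mR−mL=90/169 → turn +1·90°
n=5: pose=(-3,-1,E); sL=45/122, sR=1/2; mL=-29/244, mR=1/4; mL+mR=8/61 → advance +1; mR−mL=45/122 → turn +1·90°
n=6: pose=(-2,-1,N); sL=18/65, sR=90/221; mL=-81/1105, mR=45/221; mL+mR=144/1105 → advance +1; mR−mL=18/65 → turn +1·90°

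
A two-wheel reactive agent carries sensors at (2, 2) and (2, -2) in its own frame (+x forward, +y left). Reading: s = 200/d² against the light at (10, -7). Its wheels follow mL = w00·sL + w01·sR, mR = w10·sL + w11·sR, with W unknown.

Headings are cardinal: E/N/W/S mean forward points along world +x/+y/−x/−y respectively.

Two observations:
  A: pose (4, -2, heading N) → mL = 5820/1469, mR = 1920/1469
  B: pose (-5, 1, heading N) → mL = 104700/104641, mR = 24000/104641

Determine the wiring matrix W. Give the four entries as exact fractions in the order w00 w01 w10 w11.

1/2 1 -1 1

obs A: pose=(4,-2,N) → sL=200/113, sR=40/13, mL=5820/1469, mR=1920/1469
obs B: pose=(-5,1,N) → sL=200/389, sR=200/269, mL=104700/104641, mR=24000/104641
sensor matrix S = [[200/113, 40/13], [200/389, 200/269]]; det S = -40896000/153717629
solve [mL_A; mL_B] = S·[w00; w01] and [mR_A; mR_B] = S·[w10; w11]:
  w00 = 1/2, w01 = 1, w10 = -1, w11 = 1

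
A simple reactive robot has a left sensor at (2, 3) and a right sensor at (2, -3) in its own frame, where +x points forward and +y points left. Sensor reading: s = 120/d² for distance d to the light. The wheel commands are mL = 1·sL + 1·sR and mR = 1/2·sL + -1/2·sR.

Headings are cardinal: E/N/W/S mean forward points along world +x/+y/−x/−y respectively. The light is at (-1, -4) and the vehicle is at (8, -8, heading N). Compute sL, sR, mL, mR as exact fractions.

left sensor world pos  = (5, -6); dL² = 40
right sensor world pos = (11, -6); dR² = 148
sL = 120/40 = 3
sR = 120/148 = 30/37
mL = 1·sL + 1·sR = 141/37
mR = 1/2·sL + -1/2·sR = 81/74

3 30/37 141/37 81/74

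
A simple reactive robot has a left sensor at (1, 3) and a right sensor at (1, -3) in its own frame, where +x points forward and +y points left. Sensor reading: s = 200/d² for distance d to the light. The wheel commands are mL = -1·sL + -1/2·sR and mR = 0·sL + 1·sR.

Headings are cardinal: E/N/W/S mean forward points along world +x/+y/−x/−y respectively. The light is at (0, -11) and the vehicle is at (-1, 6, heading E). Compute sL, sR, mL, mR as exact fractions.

1/2 50/49 -99/98 50/49

left sensor world pos  = (0, 9); dL² = 400
right sensor world pos = (0, 3); dR² = 196
sL = 200/400 = 1/2
sR = 200/196 = 50/49
mL = -1·sL + -1/2·sR = -99/98
mR = 0·sL + 1·sR = 50/49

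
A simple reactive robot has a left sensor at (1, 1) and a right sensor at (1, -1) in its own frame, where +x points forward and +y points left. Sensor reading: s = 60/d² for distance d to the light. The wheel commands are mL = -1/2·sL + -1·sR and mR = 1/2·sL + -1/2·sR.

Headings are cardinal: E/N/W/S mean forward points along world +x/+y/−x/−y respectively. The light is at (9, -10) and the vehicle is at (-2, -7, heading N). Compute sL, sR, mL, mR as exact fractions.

left sensor world pos  = (-3, -6); dL² = 160
right sensor world pos = (-1, -6); dR² = 116
sL = 60/160 = 3/8
sR = 60/116 = 15/29
mL = -1/2·sL + -1·sR = -327/464
mR = 1/2·sL + -1/2·sR = -33/464

3/8 15/29 -327/464 -33/464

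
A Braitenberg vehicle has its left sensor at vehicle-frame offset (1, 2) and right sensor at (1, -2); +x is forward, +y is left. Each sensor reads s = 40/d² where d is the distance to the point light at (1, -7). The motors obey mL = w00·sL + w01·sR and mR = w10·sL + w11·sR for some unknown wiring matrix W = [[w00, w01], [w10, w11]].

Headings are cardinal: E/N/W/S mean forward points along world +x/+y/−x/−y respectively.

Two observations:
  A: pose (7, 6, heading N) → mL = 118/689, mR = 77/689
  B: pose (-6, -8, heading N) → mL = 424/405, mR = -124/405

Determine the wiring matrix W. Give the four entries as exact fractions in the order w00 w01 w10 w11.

obs A: pose=(7,6,N) → sL=10/53, sR=2/13, mL=118/689, mR=77/689
obs B: pose=(-6,-8,N) → sL=40/81, sR=8/5, mL=424/405, mR=-124/405
sensor matrix S = [[10/53, 2/13], [40/81, 8/5]]; det S = 12608/55809
solve [mL_A; mL_B] = S·[w00; w01] and [mR_A; mR_B] = S·[w10; w11]:
  w00 = 1/2, w01 = 1/2, w10 = 1, w11 = -1/2

1/2 1/2 1 -1/2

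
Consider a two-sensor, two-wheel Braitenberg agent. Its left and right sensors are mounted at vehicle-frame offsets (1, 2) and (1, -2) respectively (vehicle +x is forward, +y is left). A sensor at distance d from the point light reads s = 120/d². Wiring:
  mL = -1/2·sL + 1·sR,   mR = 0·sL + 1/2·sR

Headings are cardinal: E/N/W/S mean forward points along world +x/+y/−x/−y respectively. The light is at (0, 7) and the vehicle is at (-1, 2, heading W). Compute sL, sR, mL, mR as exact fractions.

120/53 120/13 5580/689 60/13

left sensor world pos  = (-2, 0); dL² = 53
right sensor world pos = (-2, 4); dR² = 13
sL = 120/53 = 120/53
sR = 120/13 = 120/13
mL = -1/2·sL + 1·sR = 5580/689
mR = 0·sL + 1/2·sR = 60/13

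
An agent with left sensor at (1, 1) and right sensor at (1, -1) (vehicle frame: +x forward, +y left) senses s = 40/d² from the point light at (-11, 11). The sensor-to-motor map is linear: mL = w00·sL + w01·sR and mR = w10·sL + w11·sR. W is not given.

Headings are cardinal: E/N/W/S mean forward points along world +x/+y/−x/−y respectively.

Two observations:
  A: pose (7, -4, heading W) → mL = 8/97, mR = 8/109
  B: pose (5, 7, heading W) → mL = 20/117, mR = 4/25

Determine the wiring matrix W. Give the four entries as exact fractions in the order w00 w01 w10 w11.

obs A: pose=(7,-4,W) → sL=8/109, sR=8/97, mL=8/97, mR=8/109
obs B: pose=(5,7,W) → sL=4/25, sR=20/117, mL=20/117, mR=4/25
sensor matrix S = [[8/109, 8/97], [4/25, 20/117]]; det S = -20096/30926025
solve [mL_A; mL_B] = S·[w00; w01] and [mR_A; mR_B] = S·[w10; w11]:
  w00 = 0, w01 = 1, w10 = 1, w11 = 0

0 1 1 0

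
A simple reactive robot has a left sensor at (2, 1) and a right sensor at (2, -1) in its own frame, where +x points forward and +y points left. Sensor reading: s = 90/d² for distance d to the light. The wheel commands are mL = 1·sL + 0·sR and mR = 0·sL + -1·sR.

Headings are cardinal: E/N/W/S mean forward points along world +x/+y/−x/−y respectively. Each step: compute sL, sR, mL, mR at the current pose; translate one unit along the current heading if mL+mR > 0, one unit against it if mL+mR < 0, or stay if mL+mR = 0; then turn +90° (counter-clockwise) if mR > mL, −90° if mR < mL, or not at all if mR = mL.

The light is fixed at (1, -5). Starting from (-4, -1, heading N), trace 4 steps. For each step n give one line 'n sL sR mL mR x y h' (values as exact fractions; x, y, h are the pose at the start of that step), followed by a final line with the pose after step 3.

n=0: pose=(-4,-1,N); sL=5/4, sR=45/26; mL=5/4, mR=-45/26; mL+mR=-25/52 → advance -1; mR−mL=-155/52 → turn -1·90°
n=1: pose=(-4,-2,E); sL=18/5, sR=90/13; mL=18/5, mR=-90/13; mL+mR=-216/65 → advance -1; mR−mL=-684/65 → turn -1·90°
n=2: pose=(-5,-2,S); sL=45/13, sR=9/5; mL=45/13, mR=-9/5; mL+mR=108/65 → advance +1; mR−mL=-342/65 → turn -1·90°
n=3: pose=(-5,-3,W); sL=18/13, sR=90/73; mL=18/13, mR=-90/73; mL+mR=144/949 → advance +1; mR−mL=-2484/949 → turn -1·90°

0 5/4 45/26 5/4 -45/26 -4 -1 N
1 18/5 90/13 18/5 -90/13 -4 -2 E
2 45/13 9/5 45/13 -9/5 -5 -2 S
3 18/13 90/73 18/13 -90/73 -5 -3 W
final -6 -3 N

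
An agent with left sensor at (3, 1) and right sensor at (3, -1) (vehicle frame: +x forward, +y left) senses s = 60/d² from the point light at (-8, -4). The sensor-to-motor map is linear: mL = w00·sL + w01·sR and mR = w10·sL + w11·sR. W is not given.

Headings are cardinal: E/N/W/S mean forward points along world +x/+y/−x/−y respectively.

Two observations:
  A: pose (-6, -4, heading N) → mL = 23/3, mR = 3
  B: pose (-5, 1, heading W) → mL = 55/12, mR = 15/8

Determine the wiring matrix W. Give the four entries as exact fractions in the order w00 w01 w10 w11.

obs A: pose=(-6,-4,N) → sL=6, sR=10/3, mL=23/3, mR=3
obs B: pose=(-5,1,W) → sL=15/4, sR=5/3, mL=55/12, mR=15/8
sensor matrix S = [[6, 10/3], [15/4, 5/3]]; det S = -5/2
solve [mL_A; mL_B] = S·[w00; w01] and [mR_A; mR_B] = S·[w10; w11]:
  w00 = 1, w01 = 1/2, w10 = 1/2, w11 = 0

1 1/2 1/2 0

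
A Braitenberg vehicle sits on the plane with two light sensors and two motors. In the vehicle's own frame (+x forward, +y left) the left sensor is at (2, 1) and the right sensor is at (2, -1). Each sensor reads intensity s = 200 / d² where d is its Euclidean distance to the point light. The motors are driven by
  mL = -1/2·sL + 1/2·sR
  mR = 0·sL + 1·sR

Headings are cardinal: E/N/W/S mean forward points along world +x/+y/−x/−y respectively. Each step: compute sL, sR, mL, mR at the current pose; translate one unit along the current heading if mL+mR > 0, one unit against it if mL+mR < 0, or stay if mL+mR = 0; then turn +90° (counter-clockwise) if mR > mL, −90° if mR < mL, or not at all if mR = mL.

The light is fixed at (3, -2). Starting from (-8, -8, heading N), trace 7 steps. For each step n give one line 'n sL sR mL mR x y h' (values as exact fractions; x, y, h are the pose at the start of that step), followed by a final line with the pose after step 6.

0 5/4 50/29 55/232 50/29 -8 -8 N
1 40/41 40/37 80/1517 40/37 -8 -7 W
2 20/17 100/109 -240/1853 100/109 -9 -7 S
3 8/5 200/149 -96/745 200/149 -9 -8 E
4 5/4 50/29 55/232 50/29 -8 -8 N
5 40/41 40/37 80/1517 40/37 -8 -7 W
6 20/17 100/109 -240/1853 100/109 -9 -7 S
final -9 -8 E

n=0: pose=(-8,-8,N); sL=5/4, sR=50/29; mL=55/232, mR=50/29; mL+mR=455/232 → advance +1; mR−mL=345/232 → turn +1·90°
n=1: pose=(-8,-7,W); sL=40/41, sR=40/37; mL=80/1517, mR=40/37; mL+mR=1720/1517 → advance +1; mR−mL=1560/1517 → turn +1·90°
n=2: pose=(-9,-7,S); sL=20/17, sR=100/109; mL=-240/1853, mR=100/109; mL+mR=1460/1853 → advance +1; mR−mL=1940/1853 → turn +1·90°
n=3: pose=(-9,-8,E); sL=8/5, sR=200/149; mL=-96/745, mR=200/149; mL+mR=904/745 → advance +1; mR−mL=1096/745 → turn +1·90°
n=4: pose=(-8,-8,N); sL=5/4, sR=50/29; mL=55/232, mR=50/29; mL+mR=455/232 → advance +1; mR−mL=345/232 → turn +1·90°
n=5: pose=(-8,-7,W); sL=40/41, sR=40/37; mL=80/1517, mR=40/37; mL+mR=1720/1517 → advance +1; mR−mL=1560/1517 → turn +1·90°
n=6: pose=(-9,-7,S); sL=20/17, sR=100/109; mL=-240/1853, mR=100/109; mL+mR=1460/1853 → advance +1; mR−mL=1940/1853 → turn +1·90°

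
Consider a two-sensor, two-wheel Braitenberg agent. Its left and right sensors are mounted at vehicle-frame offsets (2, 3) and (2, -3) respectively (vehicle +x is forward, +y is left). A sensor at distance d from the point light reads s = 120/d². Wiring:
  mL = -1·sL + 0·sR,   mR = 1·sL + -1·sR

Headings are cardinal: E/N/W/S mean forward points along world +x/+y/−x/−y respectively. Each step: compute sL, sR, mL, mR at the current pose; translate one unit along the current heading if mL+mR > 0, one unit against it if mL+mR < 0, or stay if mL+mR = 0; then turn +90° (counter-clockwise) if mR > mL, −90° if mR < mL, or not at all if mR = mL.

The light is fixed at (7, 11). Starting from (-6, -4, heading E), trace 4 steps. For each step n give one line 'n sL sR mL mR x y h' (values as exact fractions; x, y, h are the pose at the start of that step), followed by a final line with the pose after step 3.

n=0: pose=(-6,-4,E); sL=24/53, sR=24/89; mL=-24/53, mR=864/4717; mL+mR=-24/89 → advance -1; mR−mL=3000/4717 → turn +1·90°
n=1: pose=(-7,-4,N); sL=60/229, sR=12/29; mL=-60/229, mR=-1008/6641; mL+mR=-12/29 → advance -1; mR−mL=732/6641 → turn +1·90°
n=2: pose=(-7,-5,W); sL=120/617, sR=24/85; mL=-120/617, mR=-4608/52445; mL+mR=-24/85 → advance -1; mR−mL=5592/52445 → turn +1·90°
n=3: pose=(-6,-5,S); sL=15/53, sR=6/29; mL=-15/53, mR=117/1537; mL+mR=-6/29 → advance -1; mR−mL=552/1537 → turn +1·90°

0 24/53 24/89 -24/53 864/4717 -6 -4 E
1 60/229 12/29 -60/229 -1008/6641 -7 -4 N
2 120/617 24/85 -120/617 -4608/52445 -7 -5 W
3 15/53 6/29 -15/53 117/1537 -6 -5 S
final -6 -4 E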